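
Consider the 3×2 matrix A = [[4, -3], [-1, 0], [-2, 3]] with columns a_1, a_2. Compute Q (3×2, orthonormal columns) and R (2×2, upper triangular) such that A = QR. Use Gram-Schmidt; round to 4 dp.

a_1 = (4, -1, -2); ‖a_1‖ = 4.5826, so e_1 = (0.8729, -0.2182, -0.4364).
e_1·a_2 = 0.8729·(-3) + (-0.2182)·0 + (-0.4364)·3 = -3.9279.
u_2 = a_2 + 3.9279·e_1 = (0.4286, -0.8571, 1.2857).
‖u_2‖ = 1.6036, so e_2 = (0.2673, -0.5345, 0.8018).

Q = [[0.8729, 0.2673], [-0.2182, -0.5345], [-0.4364, 0.8018]], R = [[4.5826, -3.9279], [0.0000, 1.6036]]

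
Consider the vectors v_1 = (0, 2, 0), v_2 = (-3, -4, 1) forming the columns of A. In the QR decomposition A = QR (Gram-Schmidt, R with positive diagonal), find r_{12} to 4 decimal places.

r_{12} = -4.0000

v_1 = (0, 2, 0); ‖v_1‖ = 2.0000, so e_1 = (0.0000, 1.0000, 0.0000).
r_{12} = e_1·v_2 = -4.0000.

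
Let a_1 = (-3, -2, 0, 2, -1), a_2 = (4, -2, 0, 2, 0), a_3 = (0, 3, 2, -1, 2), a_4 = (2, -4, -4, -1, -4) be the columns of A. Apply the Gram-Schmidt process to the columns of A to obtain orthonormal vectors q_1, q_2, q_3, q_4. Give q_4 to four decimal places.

q_4 = (0.0898, -0.1460, 0.6850, -0.3256, -0.6288)

a_1 = (-3, -2, 0, 2, -1); ‖a_1‖ = 4.2426, so q_1 = (-0.7071, -0.4714, 0.0000, 0.4714, -0.2357).
q_1·a_2 = (-0.7071)·4 + (-0.4714)·(-2) + 0.0000·0 + 0.4714·2 + (-0.2357)·0 = -0.9428.
u_2 = a_2 + 0.9428·q_1 = (3.3333, -2.4444, 0.0000, 2.4444, -0.2222).
‖u_2‖ = 4.8074, so q_2 = (0.6934, -0.5085, 0.0000, 0.5085, -0.0462).
q_1·a_3 = (-0.7071)·0 + (-0.4714)·3 + 0.0000·2 + 0.4714·(-1) + (-0.2357)·2 = -2.3570; q_2·a_3 = 0.6934·0 + (-0.5085)·3 + 0.0000·2 + 0.5085·(-1) + (-0.0462)·2 = -2.1264.
u_3 = a_3 + 2.3570·q_1 + 2.1264·q_2 = (-0.1923, 0.8077, 2.0000, 1.1923, 1.3462).
‖u_3‖ = 2.8148, so q_3 = (-0.0683, 0.2869, 0.7105, 0.4236, 0.4782).
q_1·a_4 = (-0.7071)·2 + (-0.4714)·(-4) + 0.0000·(-4) + 0.4714·(-1) + (-0.2357)·(-4) = 0.9428; q_2·a_4 = 0.6934·2 + (-0.5085)·(-4) + 0.0000·(-4) + 0.5085·(-1) + (-0.0462)·(-4) = 3.0971; q_3·a_4 = (-0.0683)·2 + 0.2869·(-4) + 0.7105·(-4) + 0.4236·(-1) + 0.4782·(-4) = -6.4631.
u_4 = a_4 − 0.9428·q_1 − 3.0971·q_2 + 6.4631·q_3 = (0.0777, -0.1262, 0.5922, -0.2816, -0.5437).
‖u_4‖ = 0.8646, so q_4 = (0.0898, -0.1460, 0.6850, -0.3256, -0.6288).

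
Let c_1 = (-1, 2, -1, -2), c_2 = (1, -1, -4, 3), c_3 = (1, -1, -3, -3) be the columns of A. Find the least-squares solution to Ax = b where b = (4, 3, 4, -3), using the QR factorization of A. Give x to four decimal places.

x = (-0.2031, -0.9639, 0.2019)

e_1 = c_1/‖c_1‖ = (-1, 2, -1, -2)/3.1623 = (-0.3162, 0.6325, -0.3162, -0.6325).
r_{12} = e_1·c_2 = -1.5811.
u_2 = c_2 + 1.5811·e_1 = (0.5000, 0.0000, -4.5000, 2.0000).
‖u_2‖ = 4.9497, so e_2 = (0.1010, 0.0000, -0.9091, 0.4041).
r_{13} = e_1·c_3 = 1.8974; r_{23} = e_2·c_3 = 1.6162.
u_3 = c_3 − 1.8974·e_1 − 1.6162·e_2 = (1.4367, -2.2000, -0.9306, -2.4531).
‖u_3‖ = 3.7132, so e_3 = (0.3869, -0.5925, -0.2506, -0.6606).
Qᵀb = (1.2649, -4.4447, 0.7497).
Back-substitute: x_3 = 0.7497/3.7132 = 0.2019.
x_2 = (-4.4447 − 1.6162·0.2019)/4.9497 = -0.9639.
x_1 = (1.2649 + 1.5811·(-0.9639) − 1.8974·0.2019)/3.1623 = -0.2031.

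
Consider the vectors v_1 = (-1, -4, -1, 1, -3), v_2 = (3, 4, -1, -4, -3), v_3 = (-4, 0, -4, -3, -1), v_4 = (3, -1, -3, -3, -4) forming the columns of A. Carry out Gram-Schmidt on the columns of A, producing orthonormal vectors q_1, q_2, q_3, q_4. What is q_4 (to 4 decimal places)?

v_1 = (-1, -4, -1, 1, -3); ‖v_1‖ = 5.2915, so q_1 = (-0.1890, -0.7559, -0.1890, 0.1890, -0.5669).
q_1·v_2 = (-0.1890)·3 + (-0.7559)·4 + (-0.1890)·(-1) + 0.1890·(-4) + (-0.5669)·(-3) = -2.4568.
u_2 = v_2 + 2.4568·q_1 = (2.5357, 2.1429, -1.4643, -3.5357, -4.3929).
‖u_2‖ = 6.7055, so q_2 = (0.3782, 0.3196, -0.2184, -0.5273, -0.6551).
q_1·v_3 = (-0.1890)·(-4) + (-0.7559)·0 + (-0.1890)·(-4) + 0.1890·(-3) + (-0.5669)·(-1) = 1.5119; q_2·v_3 = 0.3782·(-4) + 0.3196·0 + (-0.2184)·(-4) + (-0.5273)·(-3) + (-0.6551)·(-1) = 1.5978.
u_3 = v_3 − 1.5119·q_1 − 1.5978·q_2 = (-4.3185, 0.6322, -3.3654, -2.4432, 0.9039).
‖u_3‖ = 6.0960, so q_3 = (-0.7084, 0.1037, -0.5521, -0.4008, 0.1483).
q_1·v_4 = (-0.1890)·3 + (-0.7559)·(-1) + (-0.1890)·(-3) + 0.1890·(-3) + (-0.5669)·(-4) = 2.4568; q_2·v_4 = 0.3782·3 + 0.3196·(-1) + (-0.2184)·(-3) + (-0.5273)·(-3) + (-0.6551)·(-4) = 5.6723; q_3·v_4 = (-0.7084)·3 + 0.1037·(-1) + (-0.5521)·(-3) + (-0.4008)·(-3) + 0.1483·(-4) = 0.0365.
u_4 = v_4 − 2.4568·q_1 − 5.6723·q_2 − 0.0365·q_3 = (1.3451, -0.9593, -1.2769, -0.4588, 1.1034).
‖u_4‖ = 2.4059, so q_4 = (0.5591, -0.3987, -0.5308, -0.1907, 0.4586).

q_4 = (0.5591, -0.3987, -0.5308, -0.1907, 0.4586)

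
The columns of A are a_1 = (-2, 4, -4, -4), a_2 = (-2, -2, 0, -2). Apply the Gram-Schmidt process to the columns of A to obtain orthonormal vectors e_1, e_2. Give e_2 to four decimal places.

e_2 = (-0.5399, -0.6749, 0.0900, -0.4949)

e_1 = a_1/‖a_1‖ = (-2, 4, -4, -4)/7.2111 = (-0.2774, 0.5547, -0.5547, -0.5547).
r_{12} = e_1·a_2 = 0.5547.
u_2 = a_2 − 0.5547·e_1 = (-1.8462, -2.3077, 0.3077, -1.6923).
‖u_2‖ = 3.4194, so e_2 = (-0.5399, -0.6749, 0.0900, -0.4949).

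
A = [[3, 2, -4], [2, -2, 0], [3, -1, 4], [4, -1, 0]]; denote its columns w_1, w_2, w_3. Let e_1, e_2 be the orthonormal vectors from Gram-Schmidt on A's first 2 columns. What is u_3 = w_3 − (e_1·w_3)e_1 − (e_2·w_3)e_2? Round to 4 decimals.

w_1 = (3, 2, 3, 4); ‖w_1‖ = 6.1644, so e_1 = (0.4867, 0.3244, 0.4867, 0.6489).
e_1·w_2 = 0.4867·2 + 0.3244·(-2) + 0.4867·(-1) + 0.6489·(-1) = -0.8111.
u_2 = w_2 + 0.8111·e_1 = (2.3947, -1.7368, -0.6053, -0.4737).
‖u_2‖ = 3.0565, so e_2 = (0.7835, -0.5682, -0.1980, -0.1550).
e_1·w_3 = 0.4867·(-4) + 0.3244·0 + 0.4867·4 + 0.6489·0 = 0.0000; e_2·w_3 = 0.7835·(-4) + (-0.5682)·0 + (-0.1980)·4 + (-0.1550)·0 = -3.9261.
u_3 = w_3 + 0.0000·e_1 + 3.9261·e_2 = (-0.9239, -2.2310, 3.2225, -0.6085).

u_3 = (-0.9239, -2.2310, 3.2225, -0.6085)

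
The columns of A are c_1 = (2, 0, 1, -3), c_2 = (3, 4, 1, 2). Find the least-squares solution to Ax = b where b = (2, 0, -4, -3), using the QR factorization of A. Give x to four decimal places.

q_1 = c_1/‖c_1‖ = (2, 0, 1, -3)/3.7417 = (0.5345, 0.0000, 0.2673, -0.8018).
r_{12} = q_1·c_2 = 0.2673.
u_2 = c_2 − 0.2673·q_1 = (2.8571, 4.0000, 0.9286, 2.2143).
‖u_2‖ = 5.4707, so q_2 = (0.5223, 0.7312, 0.1697, 0.4048).
Qᵀb = (2.4054, -0.8487).
Back-substitute: x_2 = -0.8487/5.4707 = -0.1551.
x_1 = (2.4054 − 0.2673·(-0.1551))/3.7417 = 0.6539.

x = (0.6539, -0.1551)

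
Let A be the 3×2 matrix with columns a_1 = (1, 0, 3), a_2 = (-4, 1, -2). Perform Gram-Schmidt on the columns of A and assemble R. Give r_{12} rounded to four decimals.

q_1 = a_1/‖a_1‖ = (1, 0, 3)/3.1623 = (0.3162, 0.0000, 0.9487).
r_{12} = q_1·a_2 = -3.1623.

r_{12} = -3.1623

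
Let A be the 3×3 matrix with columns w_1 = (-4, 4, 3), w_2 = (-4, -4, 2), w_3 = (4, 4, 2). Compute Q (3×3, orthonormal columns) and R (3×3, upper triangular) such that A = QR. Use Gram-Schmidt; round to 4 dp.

q_1 = w_1/‖w_1‖ = (-4, 4, 3)/6.4031 = (-0.6247, 0.6247, 0.4685).
r_{12} = q_1·w_2 = 0.9370.
u_2 = w_2 − 0.9370·q_1 = (-3.4146, -4.5854, 1.5610).
‖u_2‖ = 5.9264, so q_2 = (-0.5762, -0.7737, 0.2634).
r_{13} = q_1·w_3 = 0.9370; r_{23} = q_2·w_3 = -4.8728.
u_3 = w_3 − 0.9370·q_1 + 4.8728·q_2 = (1.7778, -0.3556, 2.8444).
‖u_3‖ = 3.3731, so q_3 = (0.5270, -0.1054, 0.8433).

Q = [[-0.6247, -0.5762, 0.5270], [0.6247, -0.7737, -0.1054], [0.4685, 0.2634, 0.8433]], R = [[6.4031, 0.9370, 0.9370], [0.0000, 5.9264, -4.8728], [0.0000, 0.0000, 3.3731]]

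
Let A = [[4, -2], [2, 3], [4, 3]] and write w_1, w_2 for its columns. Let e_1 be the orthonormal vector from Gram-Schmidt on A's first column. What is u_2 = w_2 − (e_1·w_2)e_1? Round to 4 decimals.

u_2 = (-3.1111, 2.4444, 1.8889)

w_1 = (4, 2, 4); ‖w_1‖ = 6.0000, so e_1 = (0.6667, 0.3333, 0.6667).
e_1·w_2 = 0.6667·(-2) + 0.3333·3 + 0.6667·3 = 1.6667.
u_2 = w_2 − 1.6667·e_1 = (-3.1111, 2.4444, 1.8889).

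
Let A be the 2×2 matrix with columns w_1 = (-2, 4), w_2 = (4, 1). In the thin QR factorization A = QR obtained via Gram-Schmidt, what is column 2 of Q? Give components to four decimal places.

e_1 = w_1/‖w_1‖ = (-2, 4)/4.4721 = (-0.4472, 0.8944).
r_{12} = e_1·w_2 = -0.8944.
u_2 = w_2 + 0.8944·e_1 = (3.6000, 1.8000).
‖u_2‖ = 4.0249, so e_2 = (0.8944, 0.4472).

e_2 = (0.8944, 0.4472)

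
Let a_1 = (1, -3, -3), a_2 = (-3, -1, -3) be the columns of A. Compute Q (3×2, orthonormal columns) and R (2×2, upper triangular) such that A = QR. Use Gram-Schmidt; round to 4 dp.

q_1 = a_1/‖a_1‖ = (1, -3, -3)/4.3589 = (0.2294, -0.6882, -0.6882).
r_{12} = q_1·a_2 = 2.0647.
u_2 = a_2 − 2.0647·q_1 = (-3.4737, 0.4211, -1.5789).
‖u_2‖ = 3.8389, so q_2 = (-0.9049, 0.1097, -0.4113).

Q = [[0.2294, -0.9049], [-0.6882, 0.1097], [-0.6882, -0.4113]], R = [[4.3589, 2.0647], [0.0000, 3.8389]]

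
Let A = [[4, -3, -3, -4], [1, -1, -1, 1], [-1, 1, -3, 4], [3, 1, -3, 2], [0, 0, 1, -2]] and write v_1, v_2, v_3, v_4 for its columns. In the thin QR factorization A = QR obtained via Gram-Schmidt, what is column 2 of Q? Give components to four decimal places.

q_1 = v_1/‖v_1‖ = (4, 1, -1, 3, 0)/5.1962 = (0.7698, 0.1925, -0.1925, 0.5774, 0.0000).
r_{12} = q_1·v_2 = -2.1170.
u_2 = v_2 + 2.1170·q_1 = (-1.3704, -0.5926, 0.5926, 2.2222, 0.0000).
‖u_2‖ = 2.7420, so q_2 = (-0.4998, -0.2161, 0.2161, 0.8104, 0.0000).

q_2 = (-0.4998, -0.2161, 0.2161, 0.8104, 0.0000)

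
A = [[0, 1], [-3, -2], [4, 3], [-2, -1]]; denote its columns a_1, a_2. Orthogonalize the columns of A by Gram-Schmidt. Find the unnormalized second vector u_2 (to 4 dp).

u_2 = (1.0000, 0.0690, 0.2414, 0.3793)

a_1 = (0, -3, 4, -2); ‖a_1‖ = 5.3852, so e_1 = (0.0000, -0.5571, 0.7428, -0.3714).
e_1·a_2 = 0.0000·1 + (-0.5571)·(-2) + 0.7428·3 + (-0.3714)·(-1) = 3.7139.
u_2 = a_2 − 3.7139·e_1 = (1.0000, 0.0690, 0.2414, 0.3793).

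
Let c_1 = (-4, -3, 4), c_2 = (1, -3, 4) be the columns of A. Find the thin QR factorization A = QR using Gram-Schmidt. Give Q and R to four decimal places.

Q = [[-0.6247, 0.7809], [-0.4685, -0.3748], [0.6247, 0.4998]], R = [[6.4031, 3.2796], [0.0000, 3.9043]]

q_1 = c_1/‖c_1‖ = (-4, -3, 4)/6.4031 = (-0.6247, -0.4685, 0.6247).
r_{12} = q_1·c_2 = 3.2796.
u_2 = c_2 − 3.2796·q_1 = (3.0488, -1.4634, 1.9512).
‖u_2‖ = 3.9043, so q_2 = (0.7809, -0.3748, 0.4998).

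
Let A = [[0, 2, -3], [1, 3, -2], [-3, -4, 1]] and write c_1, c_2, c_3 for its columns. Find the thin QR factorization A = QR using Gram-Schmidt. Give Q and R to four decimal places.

Q = [[0.0000, 0.7845, -0.6202], [0.3162, 0.5883, 0.7442], [-0.9487, 0.1961, 0.2481]], R = [[3.1623, 4.7434, -1.5811], [0.0000, 2.5495, -3.3340], [0.0000, 0.0000, 0.6202]]

e_1 = c_1/‖c_1‖ = (0, 1, -3)/3.1623 = (0.0000, 0.3162, -0.9487).
r_{12} = e_1·c_2 = 4.7434.
u_2 = c_2 − 4.7434·e_1 = (2.0000, 1.5000, 0.5000).
‖u_2‖ = 2.5495, so e_2 = (0.7845, 0.5883, 0.1961).
r_{13} = e_1·c_3 = -1.5811; r_{23} = e_2·c_3 = -3.3340.
u_3 = c_3 + 1.5811·e_1 + 3.3340·e_2 = (-0.3846, 0.4615, 0.1538).
‖u_3‖ = 0.6202, so e_3 = (-0.6202, 0.7442, 0.2481).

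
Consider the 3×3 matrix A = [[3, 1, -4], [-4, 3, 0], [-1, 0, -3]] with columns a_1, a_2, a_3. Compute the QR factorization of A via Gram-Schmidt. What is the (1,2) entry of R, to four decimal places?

a_1 = (3, -4, -1); ‖a_1‖ = 5.0990, so e_1 = (0.5883, -0.7845, -0.1961).
r_{12} = e_1·a_2 = -1.7650.

r_{12} = -1.7650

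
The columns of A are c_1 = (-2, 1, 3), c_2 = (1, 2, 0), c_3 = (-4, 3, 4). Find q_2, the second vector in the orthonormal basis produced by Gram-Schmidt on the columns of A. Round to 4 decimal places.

q_2 = (0.4472, 0.8944, 0.0000)

c_1 = (-2, 1, 3); ‖c_1‖ = 3.7417, so q_1 = (-0.5345, 0.2673, 0.8018).
q_1·c_2 = (-0.5345)·1 + 0.2673·2 + 0.8018·0 = 0.0000.
u_2 = c_2 + 0.0000·q_1 = (1.0000, 2.0000, 0.0000).
‖u_2‖ = 2.2361, so q_2 = (0.4472, 0.8944, 0.0000).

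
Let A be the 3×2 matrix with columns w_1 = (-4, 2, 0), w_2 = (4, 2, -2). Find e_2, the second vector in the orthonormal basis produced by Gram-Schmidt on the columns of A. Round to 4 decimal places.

e_1 = w_1/‖w_1‖ = (-4, 2, 0)/4.4721 = (-0.8944, 0.4472, 0.0000).
r_{12} = e_1·w_2 = -2.6833.
u_2 = w_2 + 2.6833·e_1 = (1.6000, 3.2000, -2.0000).
‖u_2‖ = 4.0988, so e_2 = (0.3904, 0.7807, -0.4880).

e_2 = (0.3904, 0.7807, -0.4880)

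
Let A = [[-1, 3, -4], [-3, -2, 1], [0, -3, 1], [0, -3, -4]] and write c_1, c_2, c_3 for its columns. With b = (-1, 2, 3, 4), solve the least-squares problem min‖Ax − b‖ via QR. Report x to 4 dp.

x = (-0.1841, -0.9400, -0.3387)

c_1 = (-1, -3, 0, 0); ‖c_1‖ = 3.1623, so q_1 = (-0.3162, -0.9487, 0.0000, 0.0000).
q_1·c_2 = (-0.3162)·3 + (-0.9487)·(-2) + 0.0000·(-3) + 0.0000·(-3) = 0.9487.
u_2 = c_2 − 0.9487·q_1 = (3.3000, -1.1000, -3.0000, -3.0000).
‖u_2‖ = 5.4863, so q_2 = (0.6015, -0.2005, -0.5468, -0.5468).
q_1·c_3 = (-0.3162)·(-4) + (-0.9487)·1 + 0.0000·1 + 0.0000·(-4) = 0.3162; q_2·c_3 = 0.6015·(-4) + (-0.2005)·1 + (-0.5468)·1 + (-0.5468)·(-4) = -0.9660.
u_3 = c_3 − 0.3162·q_1 + 0.9660·q_2 = (-3.3189, 1.1063, 0.4718, -4.5282).
‖u_3‖ = 5.7417, so q_3 = (-0.5780, 0.1927, 0.0822, -0.7887).
Qᵀb = (-1.5811, -4.8302, -1.9447).
Back-substitute: x_3 = -1.9447/5.7417 = -0.3387.
x_2 = (-4.8302 + 0.9660·(-0.3387))/5.4863 = -0.9400.
x_1 = (-1.5811 − 0.9487·(-0.9400) − 0.3162·(-0.3387))/3.1623 = -0.1841.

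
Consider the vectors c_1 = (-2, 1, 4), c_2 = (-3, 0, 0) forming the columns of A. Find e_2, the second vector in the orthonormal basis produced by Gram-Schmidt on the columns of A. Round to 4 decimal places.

e_2 = (-0.8997, -0.1059, -0.4234)

c_1 = (-2, 1, 4); ‖c_1‖ = 4.5826, so e_1 = (-0.4364, 0.2182, 0.8729).
e_1·c_2 = (-0.4364)·(-3) + 0.2182·0 + 0.8729·0 = 1.3093.
u_2 = c_2 − 1.3093·e_1 = (-2.4286, -0.2857, -1.1429).
‖u_2‖ = 2.6992, so e_2 = (-0.8997, -0.1059, -0.4234).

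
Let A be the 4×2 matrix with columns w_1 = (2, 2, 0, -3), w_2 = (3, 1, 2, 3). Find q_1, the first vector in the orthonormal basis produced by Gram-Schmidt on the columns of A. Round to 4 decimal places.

q_1 = (0.4851, 0.4851, 0.0000, -0.7276)

w_1 = (2, 2, 0, -3); ‖w_1‖ = 4.1231, so q_1 = (0.4851, 0.4851, 0.0000, -0.7276).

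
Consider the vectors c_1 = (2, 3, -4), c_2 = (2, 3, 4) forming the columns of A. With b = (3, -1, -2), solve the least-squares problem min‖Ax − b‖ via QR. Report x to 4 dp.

c_1 = (2, 3, -4); ‖c_1‖ = 5.3852, so q_1 = (0.3714, 0.5571, -0.7428).
q_1·c_2 = 0.3714·2 + 0.5571·3 + (-0.7428)·4 = -0.5571.
u_2 = c_2 + 0.5571·q_1 = (2.2069, 3.3103, 3.5862).
‖u_2‖ = 5.3563, so q_2 = (0.4120, 0.6180, 0.6695).
Qᵀb = (2.0426, -0.7210).
Back-substitute: x_2 = -0.7210/5.3563 = -0.1346.
x_1 = (2.0426 + 0.5571·(-0.1346))/5.3852 = 0.3654.

x = (0.3654, -0.1346)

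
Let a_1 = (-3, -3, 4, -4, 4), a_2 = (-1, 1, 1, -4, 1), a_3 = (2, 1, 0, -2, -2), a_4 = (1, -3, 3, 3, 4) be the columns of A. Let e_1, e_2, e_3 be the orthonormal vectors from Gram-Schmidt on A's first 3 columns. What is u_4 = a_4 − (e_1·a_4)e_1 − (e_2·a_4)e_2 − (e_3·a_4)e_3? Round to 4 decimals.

u_4 = (2.0099, 1.2320, 0.9078, 0.5512, 2.0747)

e_1 = a_1/‖a_1‖ = (-3, -3, 4, -4, 4)/8.1240 = (-0.3693, -0.3693, 0.4924, -0.4924, 0.4924).
r_{12} = e_1·a_2 = 2.9542.
u_2 = a_2 − 2.9542·e_1 = (0.0909, 2.0909, -0.4545, -2.5455, -0.4545).
‖u_2‖ = 3.3575, so e_2 = (0.0271, 0.6228, -0.1354, -0.7581, -0.1354).
r_{13} = e_1·a_3 = -1.1078; r_{23} = e_2·a_3 = 2.4640.
u_3 = a_3 + 1.1078·e_1 − 2.4640·e_2 = (1.5242, -0.9435, 0.8790, -0.6774, -1.1210).
‖u_3‖ = 2.3878, so e_3 = (0.6383, -0.3952, 0.3681, -0.2837, -0.4695).
r_{14} = e_1·a_4 = 2.7080; r_{24} = e_2·a_4 = -5.0633; r_{34} = e_3·a_4 = 0.1993.
u_4 = a_4 − 2.7080·e_1 + 5.0633·e_2 − 0.1993·e_3 = (2.0099, 1.2320, 0.9078, 0.5512, 2.0747).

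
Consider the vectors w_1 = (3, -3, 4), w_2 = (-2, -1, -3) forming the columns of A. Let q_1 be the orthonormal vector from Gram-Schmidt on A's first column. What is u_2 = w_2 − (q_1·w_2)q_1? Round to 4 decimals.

w_1 = (3, -3, 4); ‖w_1‖ = 5.8310, so q_1 = (0.5145, -0.5145, 0.6860).
q_1·w_2 = 0.5145·(-2) + (-0.5145)·(-1) + 0.6860·(-3) = -2.5725.
u_2 = w_2 + 2.5725·q_1 = (-0.6765, -2.3235, -1.2353).

u_2 = (-0.6765, -2.3235, -1.2353)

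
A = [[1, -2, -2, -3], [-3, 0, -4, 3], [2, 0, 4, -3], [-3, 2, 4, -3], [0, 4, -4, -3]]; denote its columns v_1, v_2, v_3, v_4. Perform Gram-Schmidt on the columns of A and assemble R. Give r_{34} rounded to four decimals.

q_1 = v_1/‖v_1‖ = (1, -3, 2, -3, 0)/4.7958 = (0.2085, -0.6255, 0.4170, -0.6255, 0.0000).
r_{12} = q_1·v_2 = -1.6681.
u_2 = v_2 + 1.6681·q_1 = (-1.6522, -1.0435, 0.6957, 0.9565, 4.0000).
‖u_2‖ = 4.6062, so q_2 = (-0.3587, -0.2265, 0.1510, 0.2077, 0.8684).
r_{13} = q_1·v_3 = 1.2511; r_{23} = q_2·v_3 = -0.4153.
u_3 = v_3 − 1.2511·q_1 + 0.4153·q_2 = (-2.4098, -3.3115, 3.5410, 4.8689, -3.6393).
‖u_3‖ = 8.1402, so q_3 = (-0.2960, -0.4068, 0.4350, 0.5981, -0.4471).
r_{34} = q_3·v_4 = -2.0904.

r_{34} = -2.0904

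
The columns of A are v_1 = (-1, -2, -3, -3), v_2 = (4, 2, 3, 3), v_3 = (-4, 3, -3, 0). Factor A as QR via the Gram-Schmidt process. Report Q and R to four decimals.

v_1 = (-1, -2, -3, -3); ‖v_1‖ = 4.7958, so q_1 = (-0.2085, -0.4170, -0.6255, -0.6255).
q_1·v_2 = (-0.2085)·4 + (-0.4170)·2 + (-0.6255)·3 + (-0.6255)·3 = -5.4214.
u_2 = v_2 + 5.4214·q_1 = (2.8696, -0.2609, -0.3913, -0.3913).
‖u_2‖ = 2.9341, so q_2 = (0.9780, -0.0889, -0.1334, -0.1334).
q_1·v_3 = (-0.2085)·(-4) + (-0.4170)·3 + (-0.6255)·(-3) + (-0.6255)·0 = 1.4596; q_2·v_3 = 0.9780·(-4) + (-0.0889)·3 + (-0.1334)·(-3) + (-0.1334)·0 = -3.7787.
u_3 = v_3 − 1.4596·q_1 + 3.7787·q_2 = (0.0000, 3.2727, -2.5909, 0.4091).
‖u_3‖ = 4.1942, so q_3 = (0.0000, 0.7803, -0.6177, 0.0975).

Q = [[-0.2085, 0.9780, 0.0000], [-0.4170, -0.0889, 0.7803], [-0.6255, -0.1334, -0.6177], [-0.6255, -0.1334, 0.0975]], R = [[4.7958, -5.4214, 1.4596], [0.0000, 2.9341, -3.7787], [0.0000, 0.0000, 4.1942]]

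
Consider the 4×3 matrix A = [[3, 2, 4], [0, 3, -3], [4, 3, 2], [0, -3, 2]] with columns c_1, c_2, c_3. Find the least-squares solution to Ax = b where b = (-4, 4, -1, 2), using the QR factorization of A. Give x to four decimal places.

x = (1.9022, -1.3297, -1.9810)

c_1 = (3, 0, 4, 0); ‖c_1‖ = 5.0000, so e_1 = (0.6000, 0.0000, 0.8000, 0.0000).
e_1·c_2 = 0.6000·2 + 0.0000·3 + 0.8000·3 + 0.0000·(-3) = 3.6000.
u_2 = c_2 − 3.6000·e_1 = (-0.1600, 3.0000, 0.1200, -3.0000).
‖u_2‖ = 4.2474, so e_2 = (-0.0377, 0.7063, 0.0283, -0.7063).
e_1·c_3 = 0.6000·4 + 0.0000·(-3) + 0.8000·2 + 0.0000·2 = 4.0000; e_2·c_3 = (-0.0377)·4 + 0.7063·(-3) + 0.0283·2 + (-0.7063)·2 = -3.6258.
u_3 = c_3 − 4.0000·e_1 + 3.6258·e_2 = (1.4634, -0.4390, -1.0976, -0.5610).
‖u_3‖ = 1.9631, so e_3 = (0.7455, -0.2236, -0.5591, -0.2858).
Qᵀb = (-3.2000, 1.5351, -3.8889).
Back-substitute: x_3 = -3.8889/1.9631 = -1.9810.
x_2 = (1.5351 + 3.6258·(-1.9810))/4.2474 = -1.3297.
x_1 = (-3.2000 − 3.6000·(-1.3297) − 4.0000·(-1.9810))/5.0000 = 1.9022.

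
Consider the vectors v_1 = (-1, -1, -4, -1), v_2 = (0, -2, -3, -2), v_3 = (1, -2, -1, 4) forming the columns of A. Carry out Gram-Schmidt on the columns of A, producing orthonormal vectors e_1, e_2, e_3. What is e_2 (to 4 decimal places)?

e_2 = (0.4484, -0.6166, 0.1962, -0.6166)

e_1 = v_1/‖v_1‖ = (-1, -1, -4, -1)/4.3589 = (-0.2294, -0.2294, -0.9177, -0.2294).
r_{12} = e_1·v_2 = 3.6707.
u_2 = v_2 − 3.6707·e_1 = (0.8421, -1.1579, 0.3684, -1.1579).
‖u_2‖ = 1.8778, so e_2 = (0.4484, -0.6166, 0.1962, -0.6166).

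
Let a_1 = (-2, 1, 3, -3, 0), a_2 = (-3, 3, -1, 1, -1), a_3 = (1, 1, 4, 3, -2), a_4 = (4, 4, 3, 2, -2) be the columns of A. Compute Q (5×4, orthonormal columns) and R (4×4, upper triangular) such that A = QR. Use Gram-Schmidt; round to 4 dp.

q_1 = a_1/‖a_1‖ = (-2, 1, 3, -3, 0)/4.7958 = (-0.4170, 0.2085, 0.6255, -0.6255, 0.0000).
r_{12} = q_1·a_2 = 0.6255.
u_2 = a_2 − 0.6255·q_1 = (-2.7391, 2.8696, -1.3913, 1.3913, -1.0000).
‖u_2‖ = 4.5397, so q_2 = (-0.6034, 0.6321, -0.3065, 0.3065, -0.2203).
r_{13} = q_1·a_3 = 0.4170; r_{23} = q_2·a_3 = 0.1628.
u_3 = a_3 − 0.4170·q_1 − 0.1628·q_2 = (1.2722, 0.8101, 3.7890, 3.2110, -1.9641).
‖u_3‖ = 5.5497, so q_3 = (0.2292, 0.1460, 0.6827, 0.5786, -0.3539).
r_{14} = q_1·a_4 = -0.2085; r_{24} = q_2·a_4 = 0.2490; r_{34} = q_3·a_4 = 5.4140.
u_4 = a_4 + 0.2085·q_1 − 0.2490·q_2 − 5.4140·q_3 = (2.8222, 3.0958, -0.4896, -1.3392, -0.0290).
‖u_4‖ = 4.4253, so q_4 = (0.6378, 0.6996, -0.1106, -0.3026, -0.0066).

Q = [[-0.4170, -0.6034, 0.2292, 0.6378], [0.2085, 0.6321, 0.1460, 0.6996], [0.6255, -0.3065, 0.6827, -0.1106], [-0.6255, 0.3065, 0.5786, -0.3026], [0.0000, -0.2203, -0.3539, -0.0066]], R = [[4.7958, 0.6255, 0.4170, -0.2085], [0.0000, 4.5397, 0.1628, 0.2490], [0.0000, 0.0000, 5.5497, 5.4140], [0.0000, 0.0000, 0.0000, 4.4253]]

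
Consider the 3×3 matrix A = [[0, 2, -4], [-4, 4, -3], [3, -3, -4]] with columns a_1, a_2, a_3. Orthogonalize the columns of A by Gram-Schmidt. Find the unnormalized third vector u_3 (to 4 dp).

a_1 = (0, -4, 3); ‖a_1‖ = 5.0000, so e_1 = (0.0000, -0.8000, 0.6000).
e_1·a_2 = 0.0000·2 + (-0.8000)·4 + 0.6000·(-3) = -5.0000.
u_2 = a_2 + 5.0000·e_1 = (2.0000, 0.0000, 0.0000).
‖u_2‖ = 2.0000, so e_2 = (1.0000, 0.0000, 0.0000).
e_1·a_3 = 0.0000·(-4) + (-0.8000)·(-3) + 0.6000·(-4) = 0.0000; e_2·a_3 = 1.0000·(-4) + 0.0000·(-3) + 0.0000·(-4) = -4.0000.
u_3 = a_3 − 0.0000·e_1 + 4.0000·e_2 = (0.0000, -3.0000, -4.0000).

u_3 = (0.0000, -3.0000, -4.0000)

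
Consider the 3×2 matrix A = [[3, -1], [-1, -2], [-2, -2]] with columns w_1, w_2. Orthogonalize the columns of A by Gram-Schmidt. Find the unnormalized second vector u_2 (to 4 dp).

u_2 = (-1.6429, -1.7857, -1.5714)

w_1 = (3, -1, -2); ‖w_1‖ = 3.7417, so q_1 = (0.8018, -0.2673, -0.5345).
q_1·w_2 = 0.8018·(-1) + (-0.2673)·(-2) + (-0.5345)·(-2) = 0.8018.
u_2 = w_2 − 0.8018·q_1 = (-1.6429, -1.7857, -1.5714).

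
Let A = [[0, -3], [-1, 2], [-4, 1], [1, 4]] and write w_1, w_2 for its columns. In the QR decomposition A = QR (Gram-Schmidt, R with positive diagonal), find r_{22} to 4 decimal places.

w_1 = (0, -1, -4, 1); ‖w_1‖ = 4.2426, so q_1 = (0.0000, -0.2357, -0.9428, 0.2357).
q_1·w_2 = 0.0000·(-3) + (-0.2357)·2 + (-0.9428)·1 + 0.2357·4 = -0.4714.
u_2 = w_2 + 0.4714·q_1 = (-3.0000, 1.8889, 0.5556, 4.1111).
r_{22} = ‖u_2‖ = 5.4569.

r_{22} = 5.4569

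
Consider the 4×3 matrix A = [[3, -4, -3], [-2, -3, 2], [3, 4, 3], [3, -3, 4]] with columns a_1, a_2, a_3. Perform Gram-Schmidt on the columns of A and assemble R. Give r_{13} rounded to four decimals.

r_{13} = 1.4368

e_1 = a_1/‖a_1‖ = (3, -2, 3, 3)/5.5678 = (0.5388, -0.3592, 0.5388, 0.5388).
r_{13} = e_1·a_3 = 1.4368.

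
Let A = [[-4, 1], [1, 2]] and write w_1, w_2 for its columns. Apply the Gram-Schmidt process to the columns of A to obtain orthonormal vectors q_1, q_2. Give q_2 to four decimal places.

q_2 = (0.2425, 0.9701)

q_1 = w_1/‖w_1‖ = (-4, 1)/4.1231 = (-0.9701, 0.2425).
r_{12} = q_1·w_2 = -0.4851.
u_2 = w_2 + 0.4851·q_1 = (0.5294, 2.1176).
‖u_2‖ = 2.1828, so q_2 = (0.2425, 0.9701).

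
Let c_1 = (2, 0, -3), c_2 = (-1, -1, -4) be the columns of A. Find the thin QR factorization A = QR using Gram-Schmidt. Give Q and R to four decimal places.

c_1 = (2, 0, -3); ‖c_1‖ = 3.6056, so q_1 = (0.5547, 0.0000, -0.8321).
q_1·c_2 = 0.5547·(-1) + 0.0000·(-1) + (-0.8321)·(-4) = 2.7735.
u_2 = c_2 − 2.7735·q_1 = (-2.5385, -1.0000, -1.6923).
‖u_2‖ = 3.2106, so q_2 = (-0.7907, -0.3115, -0.5271).

Q = [[0.5547, -0.7907], [0.0000, -0.3115], [-0.8321, -0.5271]], R = [[3.6056, 2.7735], [0.0000, 3.2106]]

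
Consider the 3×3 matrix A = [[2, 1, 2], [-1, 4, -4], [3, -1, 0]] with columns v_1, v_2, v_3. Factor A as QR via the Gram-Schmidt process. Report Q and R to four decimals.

v_1 = (2, -1, 3); ‖v_1‖ = 3.7417, so q_1 = (0.5345, -0.2673, 0.8018).
q_1·v_2 = 0.5345·1 + (-0.2673)·4 + 0.8018·(-1) = -1.3363.
u_2 = v_2 + 1.3363·q_1 = (1.7143, 3.6429, 0.0714).
‖u_2‖ = 4.0267, so q_2 = (0.4257, 0.9047, 0.0177).
q_1·v_3 = 0.5345·2 + (-0.2673)·(-4) + 0.8018·0 = 2.1381; q_2·v_3 = 0.4257·2 + 0.9047·(-4) + 0.0177·0 = -2.7672.
u_3 = v_3 − 2.1381·q_1 + 2.7672·q_2 = (2.0352, -0.9251, -1.6652).
‖u_3‖ = 2.7876, so q_3 = (0.7301, -0.3319, -0.5974).

Q = [[0.5345, 0.4257, 0.7301], [-0.2673, 0.9047, -0.3319], [0.8018, 0.0177, -0.5974]], R = [[3.7417, -1.3363, 2.1381], [0.0000, 4.0267, -2.7672], [0.0000, 0.0000, 2.7876]]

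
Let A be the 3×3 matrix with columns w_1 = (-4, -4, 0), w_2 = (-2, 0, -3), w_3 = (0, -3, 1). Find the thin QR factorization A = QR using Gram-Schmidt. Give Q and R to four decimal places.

w_1 = (-4, -4, 0); ‖w_1‖ = 5.6569, so e_1 = (-0.7071, -0.7071, 0.0000).
e_1·w_2 = (-0.7071)·(-2) + (-0.7071)·0 + 0.0000·(-3) = 1.4142.
u_2 = w_2 − 1.4142·e_1 = (-1.0000, 1.0000, -3.0000).
‖u_2‖ = 3.3166, so e_2 = (-0.3015, 0.3015, -0.9045).
e_1·w_3 = (-0.7071)·0 + (-0.7071)·(-3) + 0.0000·1 = 2.1213; e_2·w_3 = (-0.3015)·0 + 0.3015·(-3) + (-0.9045)·1 = -1.8091.
u_3 = w_3 − 2.1213·e_1 + 1.8091·e_2 = (0.9545, -0.9545, -0.6364).
‖u_3‖ = 1.4924, so e_3 = (0.6396, -0.6396, -0.4264).

Q = [[-0.7071, -0.3015, 0.6396], [-0.7071, 0.3015, -0.6396], [0.0000, -0.9045, -0.4264]], R = [[5.6569, 1.4142, 2.1213], [0.0000, 3.3166, -1.8091], [0.0000, 0.0000, 1.4924]]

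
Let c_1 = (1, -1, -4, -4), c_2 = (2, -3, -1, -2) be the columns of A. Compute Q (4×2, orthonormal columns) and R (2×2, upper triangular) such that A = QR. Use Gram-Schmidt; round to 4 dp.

Q = [[0.1715, 0.4867], [-0.1715, -0.8111], [-0.6860, 0.3244], [-0.6860, 0.0000]], R = [[5.8310, 2.9155], [0.0000, 3.0822]]

c_1 = (1, -1, -4, -4); ‖c_1‖ = 5.8310, so q_1 = (0.1715, -0.1715, -0.6860, -0.6860).
q_1·c_2 = 0.1715·2 + (-0.1715)·(-3) + (-0.6860)·(-1) + (-0.6860)·(-2) = 2.9155.
u_2 = c_2 − 2.9155·q_1 = (1.5000, -2.5000, 1.0000, 0.0000).
‖u_2‖ = 3.0822, so q_2 = (0.4867, -0.8111, 0.3244, 0.0000).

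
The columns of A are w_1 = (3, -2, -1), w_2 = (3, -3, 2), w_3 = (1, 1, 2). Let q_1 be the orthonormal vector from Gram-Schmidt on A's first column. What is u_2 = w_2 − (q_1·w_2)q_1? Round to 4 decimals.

w_1 = (3, -2, -1); ‖w_1‖ = 3.7417, so q_1 = (0.8018, -0.5345, -0.2673).
q_1·w_2 = 0.8018·3 + (-0.5345)·(-3) + (-0.2673)·2 = 3.4744.
u_2 = w_2 − 3.4744·q_1 = (0.2143, -1.1429, 2.9286).

u_2 = (0.2143, -1.1429, 2.9286)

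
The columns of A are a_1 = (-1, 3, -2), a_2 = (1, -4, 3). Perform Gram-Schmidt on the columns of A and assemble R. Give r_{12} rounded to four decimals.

q_1 = a_1/‖a_1‖ = (-1, 3, -2)/3.7417 = (-0.2673, 0.8018, -0.5345).
r_{12} = q_1·a_2 = -5.0780.

r_{12} = -5.0780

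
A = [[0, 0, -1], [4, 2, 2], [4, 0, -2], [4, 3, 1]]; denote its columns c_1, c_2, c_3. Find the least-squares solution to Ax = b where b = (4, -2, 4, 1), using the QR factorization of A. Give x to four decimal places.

x = (-0.2200, 1.6400, -2.5600)

c_1 = (0, 4, 4, 4); ‖c_1‖ = 6.9282, so q_1 = (0.0000, 0.5774, 0.5774, 0.5774).
q_1·c_2 = 0.0000·0 + 0.5774·2 + 0.5774·0 + 0.5774·3 = 2.8868.
u_2 = c_2 − 2.8868·q_1 = (0.0000, 0.3333, -1.6667, 1.3333).
‖u_2‖ = 2.1602, so q_2 = (0.0000, 0.1543, -0.7715, 0.6172).
q_1·c_3 = 0.0000·(-1) + 0.5774·2 + 0.5774·(-2) + 0.5774·1 = 0.5774; q_2·c_3 = 0.0000·(-1) + 0.1543·2 + (-0.7715)·(-2) + 0.6172·1 = 2.4689.
u_3 = c_3 − 0.5774·q_1 − 2.4689·q_2 = (-1.0000, 1.2857, -0.4286, -0.8571).
‖u_3‖ = 1.8898, so q_3 = (-0.5292, 0.6803, -0.2268, -0.4536).
Qᵀb = (1.7321, -2.7775, -4.8379).
Back-substitute: x_3 = -4.8379/1.8898 = -2.5600.
x_2 = (-2.7775 − 2.4689·(-2.5600))/2.1602 = 1.6400.
x_1 = (1.7321 − 2.8868·1.6400 − 0.5774·(-2.5600))/6.9282 = -0.2200.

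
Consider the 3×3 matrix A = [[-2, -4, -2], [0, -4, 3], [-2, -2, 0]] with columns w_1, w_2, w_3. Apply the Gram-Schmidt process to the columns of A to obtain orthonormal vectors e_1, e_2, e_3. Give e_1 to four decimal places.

e_1 = (-0.7071, 0.0000, -0.7071)

w_1 = (-2, 0, -2); ‖w_1‖ = 2.8284, so e_1 = (-0.7071, 0.0000, -0.7071).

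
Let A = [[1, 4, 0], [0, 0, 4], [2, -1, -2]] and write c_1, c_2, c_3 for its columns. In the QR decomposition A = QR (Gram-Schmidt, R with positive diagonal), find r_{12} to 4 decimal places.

r_{12} = 0.8944

c_1 = (1, 0, 2); ‖c_1‖ = 2.2361, so q_1 = (0.4472, 0.0000, 0.8944).
r_{12} = q_1·c_2 = 0.8944.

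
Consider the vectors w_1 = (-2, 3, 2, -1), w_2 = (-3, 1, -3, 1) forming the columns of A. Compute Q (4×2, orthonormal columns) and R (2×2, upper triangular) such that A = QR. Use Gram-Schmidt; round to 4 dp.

Q = [[-0.4714, -0.6246], [0.7071, 0.1499], [0.4714, -0.7245], [-0.2357, 0.2498]], R = [[4.2426, 0.4714], [0.0000, 4.4472]]

w_1 = (-2, 3, 2, -1); ‖w_1‖ = 4.2426, so e_1 = (-0.4714, 0.7071, 0.4714, -0.2357).
e_1·w_2 = (-0.4714)·(-3) + 0.7071·1 + 0.4714·(-3) + (-0.2357)·1 = 0.4714.
u_2 = w_2 − 0.4714·e_1 = (-2.7778, 0.6667, -3.2222, 1.1111).
‖u_2‖ = 4.4472, so e_2 = (-0.6246, 0.1499, -0.7245, 0.2498).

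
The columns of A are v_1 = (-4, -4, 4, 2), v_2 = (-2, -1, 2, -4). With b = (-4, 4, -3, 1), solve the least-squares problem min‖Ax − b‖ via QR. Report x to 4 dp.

v_1 = (-4, -4, 4, 2); ‖v_1‖ = 7.2111, so e_1 = (-0.5547, -0.5547, 0.5547, 0.2774).
e_1·v_2 = (-0.5547)·(-2) + (-0.5547)·(-1) + 0.5547·2 + 0.2774·(-4) = 1.6641.
u_2 = v_2 − 1.6641·e_1 = (-1.0769, -0.0769, 1.0769, -4.4615).
‖u_2‖ = 4.7150, so e_2 = (-0.2284, -0.0163, 0.2284, -0.9463).
Qᵀb = (-1.3868, -0.7831).
Back-substitute: x_2 = -0.7831/4.7150 = -0.1661.
x_1 = (-1.3868 − 1.6641·(-0.1661))/7.2111 = -0.1540.

x = (-0.1540, -0.1661)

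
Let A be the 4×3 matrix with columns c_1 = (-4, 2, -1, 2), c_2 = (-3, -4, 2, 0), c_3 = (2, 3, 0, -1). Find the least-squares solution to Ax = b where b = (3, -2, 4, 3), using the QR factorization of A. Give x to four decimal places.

x = (-0.5941, 0.2178, -0.1040)

q_1 = c_1/‖c_1‖ = (-4, 2, -1, 2)/5.0000 = (-0.8000, 0.4000, -0.2000, 0.4000).
r_{12} = q_1·c_2 = 0.4000.
u_2 = c_2 − 0.4000·q_1 = (-2.6800, -4.1600, 2.0800, -0.1600).
‖u_2‖ = 5.3703, so q_2 = (-0.4990, -0.7746, 0.3873, -0.0298).
r_{13} = q_1·c_3 = -0.8000; r_{23} = q_2·c_3 = -3.2922.
u_3 = c_3 + 0.8000·q_1 + 3.2922·q_2 = (-0.2829, 0.7698, 1.1151, -0.7781).
‖u_3‖ = 1.5879, so q_3 = (-0.1782, 0.4848, 0.7022, -0.4900).
Qᵀb = (-2.8000, 1.5120, -0.1651).
Back-substitute: x_3 = -0.1651/1.5879 = -0.1040.
x_2 = (1.5120 + 3.2922·(-0.1040))/5.3703 = 0.2178.
x_1 = (-2.8000 − 0.4000·0.2178 + 0.8000·(-0.1040))/5.0000 = -0.5941.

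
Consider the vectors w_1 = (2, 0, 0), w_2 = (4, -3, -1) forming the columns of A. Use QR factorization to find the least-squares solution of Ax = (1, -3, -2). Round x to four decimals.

w_1 = (2, 0, 0); ‖w_1‖ = 2.0000, so q_1 = (1.0000, 0.0000, 0.0000).
q_1·w_2 = 1.0000·4 + 0.0000·(-3) + 0.0000·(-1) = 4.0000.
u_2 = w_2 − 4.0000·q_1 = (0.0000, -3.0000, -1.0000).
‖u_2‖ = 3.1623, so q_2 = (0.0000, -0.9487, -0.3162).
Qᵀb = (1.0000, 3.4785).
Back-substitute: x_2 = 3.4785/3.1623 = 1.1000.
x_1 = (1.0000 − 4.0000·1.1000)/2.0000 = -1.7000.

x = (-1.7000, 1.1000)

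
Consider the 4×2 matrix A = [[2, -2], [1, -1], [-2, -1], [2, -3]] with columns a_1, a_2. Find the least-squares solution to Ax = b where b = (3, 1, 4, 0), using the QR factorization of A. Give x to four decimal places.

x = (-1.0000, -1.3333)

a_1 = (2, 1, -2, 2); ‖a_1‖ = 3.6056, so e_1 = (0.5547, 0.2774, -0.5547, 0.5547).
e_1·a_2 = 0.5547·(-2) + 0.2774·(-1) + (-0.5547)·(-1) + 0.5547·(-3) = -2.4962.
u_2 = a_2 + 2.4962·e_1 = (-0.6154, -0.3077, -2.3846, -1.6154).
‖u_2‖ = 2.9613, so e_2 = (-0.2078, -0.1039, -0.8053, -0.5455).
Qᵀb = (-0.2774, -3.9484).
Back-substitute: x_2 = -3.9484/2.9613 = -1.3333.
x_1 = (-0.2774 + 2.4962·(-1.3333))/3.6056 = -1.0000.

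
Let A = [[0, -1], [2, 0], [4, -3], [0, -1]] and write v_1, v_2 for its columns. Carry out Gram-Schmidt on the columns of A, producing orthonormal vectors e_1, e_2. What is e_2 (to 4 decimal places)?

e_2 = (-0.5130, 0.6156, -0.3078, -0.5130)

e_1 = v_1/‖v_1‖ = (0, 2, 4, 0)/4.4721 = (0.0000, 0.4472, 0.8944, 0.0000).
r_{12} = e_1·v_2 = -2.6833.
u_2 = v_2 + 2.6833·e_1 = (-1.0000, 1.2000, -0.6000, -1.0000).
‖u_2‖ = 1.9494, so e_2 = (-0.5130, 0.6156, -0.3078, -0.5130).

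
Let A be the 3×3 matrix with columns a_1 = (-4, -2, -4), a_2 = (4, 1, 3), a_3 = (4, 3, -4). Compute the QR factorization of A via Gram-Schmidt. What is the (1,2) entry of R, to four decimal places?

r_{12} = -5.0000

a_1 = (-4, -2, -4); ‖a_1‖ = 6.0000, so e_1 = (-0.6667, -0.3333, -0.6667).
r_{12} = e_1·a_2 = -5.0000.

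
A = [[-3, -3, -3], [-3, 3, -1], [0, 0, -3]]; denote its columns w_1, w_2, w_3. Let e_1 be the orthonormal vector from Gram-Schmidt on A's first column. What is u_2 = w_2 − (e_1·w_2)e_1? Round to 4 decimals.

u_2 = (-3.0000, 3.0000, 0.0000)

e_1 = w_1/‖w_1‖ = (-3, -3, 0)/4.2426 = (-0.7071, -0.7071, 0.0000).
r_{12} = e_1·w_2 = 0.0000.
u_2 = w_2 − 0.0000·e_1 = (-3.0000, 3.0000, 0.0000).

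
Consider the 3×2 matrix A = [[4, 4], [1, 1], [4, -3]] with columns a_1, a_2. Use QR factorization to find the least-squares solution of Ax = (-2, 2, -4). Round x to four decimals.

x = (-0.7227, 0.3697)

a_1 = (4, 1, 4); ‖a_1‖ = 5.7446, so q_1 = (0.6963, 0.1741, 0.6963).
q_1·a_2 = 0.6963·4 + 0.1741·1 + 0.6963·(-3) = 0.8704.
u_2 = a_2 − 0.8704·q_1 = (3.3939, 0.8485, -3.6061).
‖u_2‖ = 5.0242, so q_2 = (0.6755, 0.1689, -0.7177).
Qᵀb = (-3.8297, 1.8577).
Back-substitute: x_2 = 1.8577/5.0242 = 0.3697.
x_1 = (-3.8297 − 0.8704·0.3697)/5.7446 = -0.7227.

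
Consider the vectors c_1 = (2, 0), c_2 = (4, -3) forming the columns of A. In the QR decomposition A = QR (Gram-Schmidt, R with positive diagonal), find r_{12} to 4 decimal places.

r_{12} = 4.0000

e_1 = c_1/‖c_1‖ = (2, 0)/2.0000 = (1.0000, 0.0000).
r_{12} = e_1·c_2 = 4.0000.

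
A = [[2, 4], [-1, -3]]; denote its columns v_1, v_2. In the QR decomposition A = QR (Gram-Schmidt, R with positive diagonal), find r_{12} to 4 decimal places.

e_1 = v_1/‖v_1‖ = (2, -1)/2.2361 = (0.8944, -0.4472).
r_{12} = e_1·v_2 = 4.9193.

r_{12} = 4.9193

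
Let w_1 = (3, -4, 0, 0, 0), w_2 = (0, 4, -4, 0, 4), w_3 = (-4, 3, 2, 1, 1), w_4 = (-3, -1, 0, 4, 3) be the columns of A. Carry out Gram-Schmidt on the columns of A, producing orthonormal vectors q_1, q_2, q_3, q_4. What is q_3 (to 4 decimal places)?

q_3 = (-0.2919, -0.2190, 0.4777, 0.3915, 0.6967)

q_1 = w_1/‖w_1‖ = (3, -4, 0, 0, 0)/5.0000 = (0.6000, -0.8000, 0.0000, 0.0000, 0.0000).
r_{12} = q_1·w_2 = -3.2000.
u_2 = w_2 + 3.2000·q_1 = (1.9200, 1.4400, -4.0000, 0.0000, 4.0000).
‖u_2‖ = 6.1449, so q_2 = (0.3125, 0.2343, -0.6509, 0.0000, 0.6509).
r_{13} = q_1·w_3 = -4.8000; r_{23} = q_2·w_3 = -1.1977.
u_3 = w_3 + 4.8000·q_1 + 1.1977·q_2 = (-0.7458, -0.5593, 1.2203, 1.0000, 1.7797).
‖u_3‖ = 2.5545, so q_3 = (-0.2919, -0.2190, 0.4777, 0.3915, 0.6967).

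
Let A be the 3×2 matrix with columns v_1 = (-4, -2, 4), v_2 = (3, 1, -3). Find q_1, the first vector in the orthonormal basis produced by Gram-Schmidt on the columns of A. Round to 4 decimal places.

q_1 = (-0.6667, -0.3333, 0.6667)

v_1 = (-4, -2, 4); ‖v_1‖ = 6.0000, so q_1 = (-0.6667, -0.3333, 0.6667).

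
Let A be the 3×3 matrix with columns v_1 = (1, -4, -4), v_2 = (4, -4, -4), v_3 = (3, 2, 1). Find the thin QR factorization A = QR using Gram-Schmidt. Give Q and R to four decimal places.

Q = [[0.1741, 0.9847, 0.0000], [-0.6963, 0.1231, 0.7071], [-0.6963, 0.1231, -0.7071]], R = [[5.7446, 6.2668, -1.5667], [0.0000, 2.9542, 3.3235], [0.0000, 0.0000, 0.7071]]

v_1 = (1, -4, -4); ‖v_1‖ = 5.7446, so q_1 = (0.1741, -0.6963, -0.6963).
q_1·v_2 = 0.1741·4 + (-0.6963)·(-4) + (-0.6963)·(-4) = 6.2668.
u_2 = v_2 − 6.2668·q_1 = (2.9091, 0.3636, 0.3636).
‖u_2‖ = 2.9542, so q_2 = (0.9847, 0.1231, 0.1231).
q_1·v_3 = 0.1741·3 + (-0.6963)·2 + (-0.6963)·1 = -1.5667; q_2·v_3 = 0.9847·3 + 0.1231·2 + 0.1231·1 = 3.3235.
u_3 = v_3 + 1.5667·q_1 − 3.3235·q_2 = (0.0000, 0.5000, -0.5000).
‖u_3‖ = 0.7071, so q_3 = (0.0000, 0.7071, -0.7071).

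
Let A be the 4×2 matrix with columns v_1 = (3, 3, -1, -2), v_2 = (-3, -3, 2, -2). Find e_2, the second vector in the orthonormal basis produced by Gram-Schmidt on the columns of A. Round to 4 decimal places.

e_1 = v_1/‖v_1‖ = (3, 3, -1, -2)/4.7958 = (0.6255, 0.6255, -0.2085, -0.4170).
r_{12} = e_1·v_2 = -3.3362.
u_2 = v_2 + 3.3362·e_1 = (-0.9130, -0.9130, 1.3043, -3.3913).
‖u_2‖ = 3.8561, so e_2 = (-0.2368, -0.2368, 0.3383, -0.8795).

e_2 = (-0.2368, -0.2368, 0.3383, -0.8795)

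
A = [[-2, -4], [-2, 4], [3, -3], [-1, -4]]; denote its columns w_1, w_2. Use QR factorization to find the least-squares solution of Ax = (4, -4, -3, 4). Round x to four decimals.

w_1 = (-2, -2, 3, -1); ‖w_1‖ = 4.2426, so q_1 = (-0.4714, -0.4714, 0.7071, -0.2357).
q_1·w_2 = (-0.4714)·(-4) + (-0.4714)·4 + 0.7071·(-3) + (-0.2357)·(-4) = -1.1785.
u_2 = w_2 + 1.1785·q_1 = (-4.5556, 3.4444, -2.1667, -4.2778).
‖u_2‖ = 7.4573, so q_2 = (-0.6109, 0.4619, -0.2905, -0.5736).
Qᵀb = (-3.0641, -5.7140).
Back-substitute: x_2 = -5.7140/7.4573 = -0.7662.
x_1 = (-3.0641 + 1.1785·(-0.7662))/4.2426 = -0.9351.

x = (-0.9351, -0.7662)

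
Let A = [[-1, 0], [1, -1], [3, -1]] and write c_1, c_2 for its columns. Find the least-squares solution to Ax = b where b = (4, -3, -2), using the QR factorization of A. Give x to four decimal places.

c_1 = (-1, 1, 3); ‖c_1‖ = 3.3166, so q_1 = (-0.3015, 0.3015, 0.9045).
q_1·c_2 = (-0.3015)·0 + 0.3015·(-1) + 0.9045·(-1) = -1.2060.
u_2 = c_2 + 1.2060·q_1 = (-0.3636, -0.6364, 0.0909).
‖u_2‖ = 0.7385, so q_2 = (-0.4924, -0.8616, 0.1231).
Qᵀb = (-3.9196, 0.3693).
Back-substitute: x_2 = 0.3693/0.7385 = 0.5000.
x_1 = (-3.9196 + 1.2060·0.5000)/3.3166 = -1.0000.

x = (-1.0000, 0.5000)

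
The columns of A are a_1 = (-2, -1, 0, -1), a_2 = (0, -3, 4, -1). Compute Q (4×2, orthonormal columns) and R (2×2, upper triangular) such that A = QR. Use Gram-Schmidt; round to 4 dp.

a_1 = (-2, -1, 0, -1); ‖a_1‖ = 2.4495, so e_1 = (-0.8165, -0.4082, 0.0000, -0.4082).
e_1·a_2 = (-0.8165)·0 + (-0.4082)·(-3) + 0.0000·4 + (-0.4082)·(-1) = 1.6330.
u_2 = a_2 − 1.6330·e_1 = (1.3333, -2.3333, 4.0000, -0.3333).
‖u_2‖ = 4.8305, so e_2 = (0.2760, -0.4830, 0.8281, -0.0690).

Q = [[-0.8165, 0.2760], [-0.4082, -0.4830], [0.0000, 0.8281], [-0.4082, -0.0690]], R = [[2.4495, 1.6330], [0.0000, 4.8305]]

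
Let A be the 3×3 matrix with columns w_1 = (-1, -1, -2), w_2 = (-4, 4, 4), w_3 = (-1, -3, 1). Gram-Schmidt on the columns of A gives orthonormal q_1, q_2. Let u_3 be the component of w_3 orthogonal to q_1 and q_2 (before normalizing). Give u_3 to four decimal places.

u_3 = (-0.8571, -2.5714, 1.7143)

w_1 = (-1, -1, -2); ‖w_1‖ = 2.4495, so q_1 = (-0.4082, -0.4082, -0.8165).
q_1·w_2 = (-0.4082)·(-4) + (-0.4082)·4 + (-0.8165)·4 = -3.2660.
u_2 = w_2 + 3.2660·q_1 = (-5.3333, 2.6667, 1.3333).
‖u_2‖ = 6.1101, so q_2 = (-0.8729, 0.4364, 0.2182).
q_1·w_3 = (-0.4082)·(-1) + (-0.4082)·(-3) + (-0.8165)·1 = 0.8165; q_2·w_3 = (-0.8729)·(-1) + 0.4364·(-3) + 0.2182·1 = -0.2182.
u_3 = w_3 − 0.8165·q_1 + 0.2182·q_2 = (-0.8571, -2.5714, 1.7143).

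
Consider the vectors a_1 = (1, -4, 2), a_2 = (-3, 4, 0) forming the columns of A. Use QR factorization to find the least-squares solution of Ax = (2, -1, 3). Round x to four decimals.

q_1 = a_1/‖a_1‖ = (1, -4, 2)/4.5826 = (0.2182, -0.8729, 0.4364).
r_{12} = q_1·a_2 = -4.1461.
u_2 = a_2 + 4.1461·q_1 = (-2.0952, 0.3810, 1.8095).
‖u_2‖ = 2.7946, so q_2 = (-0.7498, 0.1363, 0.6475).
Qᵀb = (2.6186, 0.3067).
Back-substitute: x_2 = 0.3067/2.7946 = 0.1098.
x_1 = (2.6186 + 4.1461·0.1098)/4.5826 = 0.6707.

x = (0.6707, 0.1098)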